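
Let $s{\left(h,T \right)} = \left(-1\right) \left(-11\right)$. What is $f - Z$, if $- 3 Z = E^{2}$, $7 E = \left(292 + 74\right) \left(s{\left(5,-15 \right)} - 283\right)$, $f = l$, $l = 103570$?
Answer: $\frac{3308608498}{49} \approx 6.7523 \cdot 10^{7}$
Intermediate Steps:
$s{\left(h,T \right)} = 11$
$f = 103570$
$E = - \frac{99552}{7}$ ($E = \frac{\left(292 + 74\right) \left(11 - 283\right)}{7} = \frac{366 \left(-272\right)}{7} = \frac{1}{7} \left(-99552\right) = - \frac{99552}{7} \approx -14222.0$)
$Z = - \frac{3303533568}{49}$ ($Z = - \frac{\left(- \frac{99552}{7}\right)^{2}}{3} = \left(- \frac{1}{3}\right) \frac{9910600704}{49} = - \frac{3303533568}{49} \approx -6.7419 \cdot 10^{7}$)
$f - Z = 103570 - - \frac{3303533568}{49} = 103570 + \frac{3303533568}{49} = \frac{3308608498}{49}$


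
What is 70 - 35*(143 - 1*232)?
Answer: 3185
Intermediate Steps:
70 - 35*(143 - 1*232) = 70 - 35*(143 - 232) = 70 - 35*(-89) = 70 + 3115 = 3185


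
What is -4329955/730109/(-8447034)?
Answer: 4329955/6167255546706 ≈ 7.0209e-7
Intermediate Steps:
-4329955/730109/(-8447034) = -4329955*1/730109*(-1/8447034) = -4329955/730109*(-1/8447034) = 4329955/6167255546706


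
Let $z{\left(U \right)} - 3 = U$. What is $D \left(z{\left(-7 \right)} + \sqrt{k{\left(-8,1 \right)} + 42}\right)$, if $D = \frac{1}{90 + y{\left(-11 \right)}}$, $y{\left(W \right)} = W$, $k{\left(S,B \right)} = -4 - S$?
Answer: $- \frac{4}{79} + \frac{\sqrt{46}}{79} \approx 0.035219$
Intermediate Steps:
$z{\left(U \right)} = 3 + U$
$D = \frac{1}{79}$ ($D = \frac{1}{90 - 11} = \frac{1}{79} \approx 0.012658$)
$D \left(z{\left(-7 \right)} + \sqrt{k{\left(-8,1 \right)} + 42}\right) = \frac{\left(3 - 7\right) + \sqrt{\left(-4 - -8\right) + 42}}{79} = \frac{-4 + \sqrt{\left(-4 + 8\right) + 42}}{79} = \frac{-4 + \sqrt{4 + 42}}{79} = \frac{-4 + \sqrt{46}}{79} = - \frac{4}{79} + \frac{\sqrt{46}}{79}$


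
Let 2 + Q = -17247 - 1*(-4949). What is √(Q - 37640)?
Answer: 2*I*√12485 ≈ 223.47*I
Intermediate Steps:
Q = -12300 (Q = -2 + (-17247 - 1*(-4949)) = -2 + (-17247 + 4949) = -2 - 12298 = -12300)
√(Q - 37640) = √(-12300 - 37640) = √(-49940) = 2*I*√12485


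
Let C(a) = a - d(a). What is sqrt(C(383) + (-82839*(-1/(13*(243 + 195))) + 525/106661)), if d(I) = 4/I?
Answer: sqrt(2389930781204060761859426)/77535507374 ≈ 19.938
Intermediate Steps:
C(a) = a - 4/a
sqrt(C(383) + (-82839*(-1/(13*(243 + 195))) + 525/106661)) = sqrt((383 - 4/383) + (-82839*(-1/(13*(243 + 195))) + 525/106661)) = sqrt((383 - 4*1/383) + (-82839/(438*(-13)) + 525*(1/106661))) = sqrt((383 - 4/383) + (-82839/(-5694) + 525/106661)) = sqrt(146685/383 + (-82839*(-1/5694) + 525/106661)) = sqrt(146685/383 + (27613/1898 + 525/106661)) = sqrt(146685/383 + 2946226643/202442578) = sqrt(30823694358199/77535507374) = sqrt(2389930781204060761859426)/77535507374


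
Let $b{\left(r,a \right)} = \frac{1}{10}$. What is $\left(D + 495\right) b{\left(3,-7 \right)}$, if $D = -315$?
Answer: $18$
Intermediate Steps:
$b{\left(r,a \right)} = \frac{1}{10}$
$\left(D + 495\right) b{\left(3,-7 \right)} = \left(-315 + 495\right) \frac{1}{10} = 180 \cdot \frac{1}{10} = 18$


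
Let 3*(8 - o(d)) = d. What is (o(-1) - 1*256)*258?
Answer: -63898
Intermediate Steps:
o(d) = 8 - d/3
(o(-1) - 1*256)*258 = ((8 - ⅓*(-1)) - 1*256)*258 = ((8 + ⅓) - 256)*258 = (25/3 - 256)*258 = -743/3*258 = -63898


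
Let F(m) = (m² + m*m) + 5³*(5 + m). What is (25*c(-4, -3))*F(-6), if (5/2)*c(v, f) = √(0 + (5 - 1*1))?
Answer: -1060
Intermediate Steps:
c(v, f) = ⅘ (c(v, f) = 2*√(0 + (5 - 1*1))/5 = 2*√(0 + (5 - 1))/5 = 2*√(0 + 4)/5 = 2*√4/5 = (⅖)*2 = ⅘)
F(m) = 625 + 2*m² + 125*m (F(m) = (m² + m²) + 125*(5 + m) = 2*m² + (625 + 125*m) = 625 + 2*m² + 125*m)
(25*c(-4, -3))*F(-6) = (25*(⅘))*(625 + 2*(-6)² + 125*(-6)) = 20*(625 + 2*36 - 750) = 20*(625 + 72 - 750) = 20*(-53) = -1060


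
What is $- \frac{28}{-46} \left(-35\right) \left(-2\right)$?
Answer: $\frac{980}{23} \approx 42.609$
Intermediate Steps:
$- \frac{28}{-46} \left(-35\right) \left(-2\right) = \left(-28\right) \left(- \frac{1}{46}\right) \left(-35\right) \left(-2\right) = \frac{14}{23} \left(-35\right) \left(-2\right) = \left(- \frac{490}{23}\right) \left(-2\right) = \frac{980}{23}$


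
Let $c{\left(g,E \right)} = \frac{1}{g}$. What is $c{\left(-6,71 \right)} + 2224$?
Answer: $\frac{13343}{6} \approx 2223.8$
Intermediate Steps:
$c{\left(-6,71 \right)} + 2224 = \frac{1}{-6} + 2224 = - \frac{1}{6} + 2224 = \frac{13343}{6}$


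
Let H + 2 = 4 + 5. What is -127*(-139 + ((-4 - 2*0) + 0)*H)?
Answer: 21209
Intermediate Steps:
H = 7 (H = -2 + (4 + 5) = -2 + 9 = 7)
-127*(-139 + ((-4 - 2*0) + 0)*H) = -127*(-139 + ((-4 - 2*0) + 0)*7) = -127*(-139 + ((-4 + 0) + 0)*7) = -127*(-139 + (-4 + 0)*7) = -127*(-139 - 4*7) = -127*(-139 - 28) = -127*(-167) = 21209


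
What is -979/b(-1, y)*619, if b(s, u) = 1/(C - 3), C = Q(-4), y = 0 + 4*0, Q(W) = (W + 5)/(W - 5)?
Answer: 16968028/9 ≈ 1.8853e+6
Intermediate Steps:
Q(W) = (5 + W)/(-5 + W)
y = 0 (y = 0 + 0 = 0)
C = -⅑ (C = (5 - 4)/(-5 - 4) = 1/(-9) = -⅑*1 = -⅑ ≈ -0.11111)
b(s, u) = -9/28 (b(s, u) = 1/(-⅑ - 3) = 1/(-28/9) = -9/28)
-979/b(-1, y)*619 = -979/(-9/28)*619 = -979*(-28/9)*619 = (27412/9)*619 = 16968028/9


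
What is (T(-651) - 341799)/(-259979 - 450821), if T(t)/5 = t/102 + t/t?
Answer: 11622081/24167200 ≈ 0.48090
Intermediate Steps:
T(t) = 5 + 5*t/102 (T(t) = 5*(t/102 + t/t) = 5*(t*(1/102) + 1) = 5*(t/102 + 1) = 5*(1 + t/102) = 5 + 5*t/102)
(T(-651) - 341799)/(-259979 - 450821) = ((5 + (5/102)*(-651)) - 341799)/(-259979 - 450821) = ((5 - 1085/34) - 341799)/(-710800) = (-915/34 - 341799)*(-1/710800) = -11622081/34*(-1/710800) = 11622081/24167200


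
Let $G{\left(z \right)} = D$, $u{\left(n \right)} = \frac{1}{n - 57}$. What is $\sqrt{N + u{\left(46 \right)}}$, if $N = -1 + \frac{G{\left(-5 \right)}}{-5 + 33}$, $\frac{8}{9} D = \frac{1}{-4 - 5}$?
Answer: $\frac{i \sqrt{415646}}{616} \approx 1.0466 i$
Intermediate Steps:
$u{\left(n \right)} = \frac{1}{-57 + n}$
$D = - \frac{1}{8}$ ($D = \frac{9}{8 \left(-4 - 5\right)} = \frac{9}{8 \left(-9\right)} = \frac{9}{8} \left(- \frac{1}{9}\right) = - \frac{1}{8} \approx -0.125$)
$G{\left(z \right)} = - \frac{1}{8}$
$N = - \frac{225}{224}$ ($N = -1 + \frac{1}{-5 + 33} \left(- \frac{1}{8}\right) = -1 + \frac{1}{28} \left(- \frac{1}{8}\right) = -1 - \frac{1}{224} = - \frac{225}{224} \approx -1.0045$)
$\sqrt{N + u{\left(46 \right)}} = \sqrt{- \frac{225}{224} + \frac{1}{-57 + 46}} = \sqrt{- \frac{225}{224} + \frac{1}{-11}} = \sqrt{- \frac{225}{224} - \frac{1}{11}} = \sqrt{- \frac{2699}{2464}} = \frac{i \sqrt{415646}}{616}$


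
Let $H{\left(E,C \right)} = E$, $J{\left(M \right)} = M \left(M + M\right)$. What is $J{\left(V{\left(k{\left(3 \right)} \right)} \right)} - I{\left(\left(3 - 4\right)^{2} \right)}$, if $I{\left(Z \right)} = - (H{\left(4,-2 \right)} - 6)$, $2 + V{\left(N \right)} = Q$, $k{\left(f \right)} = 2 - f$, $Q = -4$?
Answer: $70$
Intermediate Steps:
$V{\left(N \right)} = -6$ ($V{\left(N \right)} = -2 - 4 = -6$)
$J{\left(M \right)} = 2 M^{2}$ ($J{\left(M \right)} = M 2 M = 2 M^{2}$)
$I{\left(Z \right)} = 2$ ($I{\left(Z \right)} = - (4 - 6) = \left(-1\right) \left(-2\right) = 2$)
$J{\left(V{\left(k{\left(3 \right)} \right)} \right)} - I{\left(\left(3 - 4\right)^{2} \right)} = 2 \left(-6\right)^{2} - 2 = 2 \cdot 36 - 2 = 72 - 2 = 70$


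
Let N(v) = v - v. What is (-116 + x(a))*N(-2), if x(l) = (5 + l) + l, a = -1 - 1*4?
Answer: 0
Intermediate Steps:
N(v) = 0
a = -5 (a = -1 - 4 = -5)
x(l) = 5 + 2*l
(-116 + x(a))*N(-2) = (-116 + (5 + 2*(-5)))*0 = (-116 + (5 - 10))*0 = (-116 - 5)*0 = -121*0 = 0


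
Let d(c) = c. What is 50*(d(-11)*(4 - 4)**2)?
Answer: 0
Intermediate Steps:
50*(d(-11)*(4 - 4)**2) = 50*(-11*(4 - 4)**2) = 50*(-11*0**2) = 50*(-11*0) = 50*0 = 0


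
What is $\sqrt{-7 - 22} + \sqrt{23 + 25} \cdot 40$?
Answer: $160 \sqrt{3} + i \sqrt{29} \approx 277.13 + 5.3852 i$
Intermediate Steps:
$\sqrt{-7 - 22} + \sqrt{23 + 25} \cdot 40 = \sqrt{-29} + \sqrt{48} \cdot 40 = i \sqrt{29} + 4 \sqrt{3} \cdot 40 = i \sqrt{29} + 160 \sqrt{3} = 160 \sqrt{3} + i \sqrt{29}$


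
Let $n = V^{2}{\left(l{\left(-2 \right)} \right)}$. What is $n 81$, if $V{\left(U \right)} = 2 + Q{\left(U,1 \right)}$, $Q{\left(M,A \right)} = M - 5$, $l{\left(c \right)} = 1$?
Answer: $324$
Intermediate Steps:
$Q{\left(M,A \right)} = -5 + M$
$V{\left(U \right)} = -3 + U$ ($V{\left(U \right)} = 2 + \left(-5 + U\right) = -3 + U$)
$n = 4$ ($n = \left(-3 + 1\right)^{2} = \left(-2\right)^{2} = 4$)
$n 81 = 4 \cdot 81 = 324$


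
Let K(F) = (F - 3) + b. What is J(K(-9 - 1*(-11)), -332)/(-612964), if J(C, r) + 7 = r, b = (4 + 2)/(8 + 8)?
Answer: 339/612964 ≈ 0.00055305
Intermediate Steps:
b = 3/8 (b = 6/16 = 6*(1/16) = 3/8 ≈ 0.37500)
K(F) = -21/8 + F (K(F) = (F - 3) + 3/8 = (-3 + F) + 3/8 = -21/8 + F)
J(C, r) = -7 + r
J(K(-9 - 1*(-11)), -332)/(-612964) = (-7 - 332)/(-612964) = -339*(-1/612964) = 339/612964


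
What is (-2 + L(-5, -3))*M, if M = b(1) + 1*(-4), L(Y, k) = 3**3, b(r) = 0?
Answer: -100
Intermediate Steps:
L(Y, k) = 27
M = -4 (M = 0 + 1*(-4) = 0 - 4 = -4)
(-2 + L(-5, -3))*M = (-2 + 27)*(-4) = 25*(-4) = -100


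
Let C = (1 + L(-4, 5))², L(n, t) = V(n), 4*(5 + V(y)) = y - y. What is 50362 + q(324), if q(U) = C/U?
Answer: 4079326/81 ≈ 50362.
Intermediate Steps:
V(y) = -5 (V(y) = -5 + (y - y)/4 = -5 + (¼)*0 = -5 + 0 = -5)
L(n, t) = -5
C = 16 (C = (1 - 5)² = (-4)² = 16)
q(U) = 16/U
50362 + q(324) = 50362 + 16/324 = 50362 + 16*(1/324) = 50362 + 4/81 = 4079326/81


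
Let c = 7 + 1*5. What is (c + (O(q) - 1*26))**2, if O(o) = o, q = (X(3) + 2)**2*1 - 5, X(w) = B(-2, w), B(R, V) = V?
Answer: 36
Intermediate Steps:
X(w) = w
q = 20 (q = (3 + 2)**2*1 - 5 = 5**2*1 - 5 = 25*1 - 5 = 25 - 5 = 20)
c = 12 (c = 7 + 5 = 12)
(c + (O(q) - 1*26))**2 = (12 + (20 - 1*26))**2 = (12 + (20 - 26))**2 = (12 - 6)**2 = 6**2 = 36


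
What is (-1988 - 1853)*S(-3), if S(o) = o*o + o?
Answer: -23046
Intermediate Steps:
S(o) = o + o² (S(o) = o² + o = o + o²)
(-1988 - 1853)*S(-3) = (-1988 - 1853)*(-3*(1 - 3)) = -(-11523)*(-2) = -3841*6 = -23046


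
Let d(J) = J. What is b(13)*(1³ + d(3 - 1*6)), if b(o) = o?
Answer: -26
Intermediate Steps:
b(13)*(1³ + d(3 - 1*6)) = 13*(1³ + (3 - 1*6)) = 13*(1 + (3 - 6)) = 13*(1 - 3) = 13*(-2) = -26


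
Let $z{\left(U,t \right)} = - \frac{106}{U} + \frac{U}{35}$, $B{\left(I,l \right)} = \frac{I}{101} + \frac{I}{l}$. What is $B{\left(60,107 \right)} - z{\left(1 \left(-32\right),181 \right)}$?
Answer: $- \frac{7525001}{6051920} \approx -1.2434$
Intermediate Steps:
$B{\left(I,l \right)} = \frac{I}{101} + \frac{I}{l}$ ($B{\left(I,l \right)} = I \frac{1}{101} + \frac{I}{l} = \frac{I}{101} + \frac{I}{l}$)
$z{\left(U,t \right)} = - \frac{106}{U} + \frac{U}{35}$ ($z{\left(U,t \right)} = - \frac{106}{U} + U \frac{1}{35} = - \frac{106}{U} + \frac{U}{35}$)
$B{\left(60,107 \right)} - z{\left(1 \left(-32\right),181 \right)} = \left(\frac{1}{101} \cdot 60 + \frac{60}{107}\right) - \left(- \frac{106}{1 \left(-32\right)} + \frac{1 \left(-32\right)}{35}\right) = \left(\frac{60}{101} + 60 \cdot \frac{1}{107}\right) - \left(- \frac{106}{-32} + \frac{1}{35} \left(-32\right)\right) = \left(\frac{60}{101} + \frac{60}{107}\right) - \left(\left(-106\right) \left(- \frac{1}{32}\right) - \frac{32}{35}\right) = \frac{12480}{10807} - \left(\frac{53}{16} - \frac{32}{35}\right) = \frac{12480}{10807} - \frac{1343}{560} = - \frac{7525001}{6051920}$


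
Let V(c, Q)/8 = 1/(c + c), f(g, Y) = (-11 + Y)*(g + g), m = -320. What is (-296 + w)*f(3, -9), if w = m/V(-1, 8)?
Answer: 25920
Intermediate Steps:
f(g, Y) = 2*g*(-11 + Y) (f(g, Y) = (-11 + Y)*(2*g) = 2*g*(-11 + Y))
V(c, Q) = 4/c (V(c, Q) = 8/(c + c) = 8/((2*c)) = 8*(1/(2*c)) = 4/c)
w = 80 (w = -320/(4/(-1)) = -320/(4*(-1)) = -320/(-4) = -320*(-1/4) = 80)
(-296 + w)*f(3, -9) = (-296 + 80)*(2*3*(-11 - 9)) = -432*3*(-20) = -216*(-120) = 25920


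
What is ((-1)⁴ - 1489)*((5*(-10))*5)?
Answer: 372000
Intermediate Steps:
((-1)⁴ - 1489)*((5*(-10))*5) = (1 - 1489)*(-50*5) = -1488*(-250) = 372000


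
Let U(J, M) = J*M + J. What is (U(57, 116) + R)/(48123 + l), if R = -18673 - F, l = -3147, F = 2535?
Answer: -14539/44976 ≈ -0.32326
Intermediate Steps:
U(J, M) = J + J*M
R = -21208 (R = -18673 - 1*2535 = -18673 - 2535 = -21208)
(U(57, 116) + R)/(48123 + l) = (57*(1 + 116) - 21208)/(48123 - 3147) = (57*117 - 21208)/44976 = (6669 - 21208)*(1/44976) = -14539*1/44976 = -14539/44976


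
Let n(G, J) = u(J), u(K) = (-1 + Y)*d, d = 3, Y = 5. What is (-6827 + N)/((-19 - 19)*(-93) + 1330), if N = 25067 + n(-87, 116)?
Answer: 4563/1216 ≈ 3.7525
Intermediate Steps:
u(K) = 12 (u(K) = (-1 + 5)*3 = 4*3 = 12)
n(G, J) = 12
N = 25079 (N = 25067 + 12 = 25079)
(-6827 + N)/((-19 - 19)*(-93) + 1330) = (-6827 + 25079)/((-19 - 19)*(-93) + 1330) = 18252/(-38*(-93) + 1330) = 18252/(3534 + 1330) = 18252/4864 = 18252*(1/4864) = 4563/1216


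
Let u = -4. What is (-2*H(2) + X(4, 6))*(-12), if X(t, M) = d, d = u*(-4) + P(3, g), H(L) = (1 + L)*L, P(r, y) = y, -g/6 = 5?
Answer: 312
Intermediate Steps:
g = -30 (g = -6*5 = -30)
H(L) = L*(1 + L)
d = -14 (d = -4*(-4) - 30 = 16 - 30 = -14)
X(t, M) = -14
(-2*H(2) + X(4, 6))*(-12) = (-4*(1 + 2) - 14)*(-12) = (-4*3 - 14)*(-12) = (-2*6 - 14)*(-12) = (-12 - 14)*(-12) = -26*(-12) = 312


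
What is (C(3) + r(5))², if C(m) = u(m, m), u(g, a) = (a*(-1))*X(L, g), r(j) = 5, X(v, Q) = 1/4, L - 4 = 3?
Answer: 289/16 ≈ 18.063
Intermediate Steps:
L = 7 (L = 4 + 3 = 7)
X(v, Q) = ¼
u(g, a) = -a/4 (u(g, a) = (a*(-1))*(¼) = -a*(¼) = -a/4)
C(m) = -m/4
(C(3) + r(5))² = (-¼*3 + 5)² = (-¾ + 5)² = (17/4)² = 289/16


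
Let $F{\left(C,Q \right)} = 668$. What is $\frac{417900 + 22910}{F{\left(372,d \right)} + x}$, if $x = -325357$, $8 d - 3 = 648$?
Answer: $- \frac{440810}{324689} \approx -1.3576$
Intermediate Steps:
$d = \frac{651}{8}$ ($d = \frac{3}{8} + \frac{1}{8} \cdot 648 = \frac{3}{8} + 81 = \frac{651}{8} \approx 81.375$)
$\frac{417900 + 22910}{F{\left(372,d \right)} + x} = \frac{417900 + 22910}{668 - 325357} = \frac{440810}{-324689} = 440810 \left(- \frac{1}{324689}\right) = - \frac{440810}{324689}$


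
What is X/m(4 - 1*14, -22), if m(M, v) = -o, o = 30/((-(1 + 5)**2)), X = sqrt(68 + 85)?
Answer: 18*sqrt(17)/5 ≈ 14.843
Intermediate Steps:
X = 3*sqrt(17) (X = sqrt(153) = 3*sqrt(17) ≈ 12.369)
o = -5/6 (o = 30/((-1*6**2)) = 30/((-1*36)) = 30/(-36) = 30*(-1/36) = -5/6 ≈ -0.83333)
m(M, v) = 5/6 (m(M, v) = -1*(-5/6) = 5/6)
X/m(4 - 1*14, -22) = (3*sqrt(17))/(5/6) = (3*sqrt(17))*(6/5) = 18*sqrt(17)/5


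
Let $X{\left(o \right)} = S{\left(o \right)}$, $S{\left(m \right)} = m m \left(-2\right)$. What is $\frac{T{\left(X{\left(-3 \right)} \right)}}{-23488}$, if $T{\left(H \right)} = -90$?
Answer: $\frac{45}{11744} \approx 0.0038317$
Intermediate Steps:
$S{\left(m \right)} = - 2 m^{2}$ ($S{\left(m \right)} = m^{2} \left(-2\right) = - 2 m^{2}$)
$X{\left(o \right)} = - 2 o^{2}$
$\frac{T{\left(X{\left(-3 \right)} \right)}}{-23488} = - \frac{90}{-23488} = \left(-90\right) \left(- \frac{1}{23488}\right) = \frac{45}{11744}$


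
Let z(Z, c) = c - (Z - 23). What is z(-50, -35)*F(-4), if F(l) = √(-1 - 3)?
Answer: 76*I ≈ 76.0*I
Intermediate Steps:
F(l) = 2*I (F(l) = √(-4) = 2*I)
z(Z, c) = 23 + c - Z (z(Z, c) = c - (-23 + Z) = c + (23 - Z) = 23 + c - Z)
z(-50, -35)*F(-4) = (23 - 35 - 1*(-50))*(2*I) = (23 - 35 + 50)*(2*I) = 38*(2*I) = 76*I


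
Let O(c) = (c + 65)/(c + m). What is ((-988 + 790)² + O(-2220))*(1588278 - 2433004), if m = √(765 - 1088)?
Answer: -163226777159517792/4928723 - 1820384530*I*√323/4928723 ≈ -3.3117e+10 - 6637.9*I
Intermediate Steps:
m = I*√323 (m = √(-323) = I*√323 ≈ 17.972*I)
O(c) = (65 + c)/(c + I*√323) (O(c) = (c + 65)/(c + I*√323) = (65 + c)/(c + I*√323))
((-988 + 790)² + O(-2220))*(1588278 - 2433004) = ((-988 + 790)² + (65 - 2220)/(-2220 + I*√323))*(1588278 - 2433004) = ((-198)² - 2155/(-2220 + I*√323))*(-844726) = (39204 - 2155/(-2220 + I*√323))*(-844726) = -33116638104 + 1820384530/(-2220 + I*√323)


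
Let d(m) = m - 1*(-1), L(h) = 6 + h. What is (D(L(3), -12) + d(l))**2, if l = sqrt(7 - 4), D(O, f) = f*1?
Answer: (11 - sqrt(3))**2 ≈ 85.895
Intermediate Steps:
D(O, f) = f
l = sqrt(3) ≈ 1.7320
d(m) = 1 + m (d(m) = m + 1 = 1 + m)
(D(L(3), -12) + d(l))**2 = (-12 + (1 + sqrt(3)))**2 = (-11 + sqrt(3))**2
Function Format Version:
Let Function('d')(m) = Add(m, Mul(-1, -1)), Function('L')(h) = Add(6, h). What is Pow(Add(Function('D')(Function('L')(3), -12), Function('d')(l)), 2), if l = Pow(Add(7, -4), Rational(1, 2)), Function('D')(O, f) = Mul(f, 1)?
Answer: Pow(Add(11, Mul(-1, Pow(3, Rational(1, 2)))), 2) ≈ 85.895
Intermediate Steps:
Function('D')(O, f) = f
l = Pow(3, Rational(1, 2)) ≈ 1.7320
Function('d')(m) = Add(1, m) (Function('d')(m) = Add(m, 1) = Add(1, m))
Pow(Add(Function('D')(Function('L')(3), -12), Function('d')(l)), 2) = Pow(Add(-12, Add(1, Pow(3, Rational(1, 2)))), 2) = Pow(Add(-11, Pow(3, Rational(1, 2))), 2)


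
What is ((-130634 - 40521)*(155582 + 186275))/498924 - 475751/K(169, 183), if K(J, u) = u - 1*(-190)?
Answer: -22061793085379/186098652 ≈ -1.1855e+5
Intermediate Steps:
K(J, u) = 190 + u (K(J, u) = u + 190 = 190 + u)
((-130634 - 40521)*(155582 + 186275))/498924 - 475751/K(169, 183) = ((-130634 - 40521)*(155582 + 186275))/498924 - 475751/(190 + 183) = -171155*341857*(1/498924) - 475751/373 = -58510534835*1/498924 - 475751*1/373 = -58510534835/498924 - 475751/373 = -22061793085379/186098652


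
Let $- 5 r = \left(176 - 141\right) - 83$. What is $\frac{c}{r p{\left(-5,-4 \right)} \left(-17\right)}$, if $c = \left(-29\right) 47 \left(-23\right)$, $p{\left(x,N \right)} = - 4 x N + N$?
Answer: $\frac{156745}{68544} \approx 2.2868$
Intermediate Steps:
$p{\left(x,N \right)} = N - 4 N x$ ($p{\left(x,N \right)} = - 4 N x + N = N - 4 N x$)
$r = \frac{48}{5}$ ($r = - \frac{\left(176 - 141\right) - 83}{5} = - \frac{35 - 83}{5} = \left(- \frac{1}{5}\right) \left(-48\right) = \frac{48}{5} \approx 9.6$)
$c = 31349$ ($c = \left(-1363\right) \left(-23\right) = 31349$)
$\frac{c}{r p{\left(-5,-4 \right)} \left(-17\right)} = \frac{31349}{\frac{48}{5} - 4 \left(1 - -20\right) \left(-17\right)} = \frac{31349}{\frac{48}{5} - 4 \left(1 + 20\right) \left(-17\right)} = \frac{31349}{\frac{48}{5} \left(-4\right) 21 \left(-17\right)} = \frac{31349}{\frac{48}{5} \left(\left(-84\right) \left(-17\right)\right)} = \frac{31349}{\frac{48}{5} \cdot 1428} = \frac{31349}{\frac{68544}{5}} = 31349 \cdot \frac{5}{68544} = \frac{156745}{68544}$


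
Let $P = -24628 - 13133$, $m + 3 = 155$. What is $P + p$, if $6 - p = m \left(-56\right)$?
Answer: $-29243$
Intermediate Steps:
$m = 152$ ($m = -3 + 155 = 152$)
$p = 8518$ ($p = 6 - 152 \left(-56\right) = 6 - -8512 = 6 + 8512 = 8518$)
$P = -37761$
$P + p = -37761 + 8518 = -29243$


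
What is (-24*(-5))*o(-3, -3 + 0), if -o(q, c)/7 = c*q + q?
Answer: -5040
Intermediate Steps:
o(q, c) = -7*q - 7*c*q (o(q, c) = -7*(c*q + q) = -7*(q + c*q) = -7*q - 7*c*q)
(-24*(-5))*o(-3, -3 + 0) = (-24*(-5))*(-7*(-3)*(1 + (-3 + 0))) = 120*(-7*(-3)*(1 - 3)) = 120*(-7*(-3)*(-2)) = 120*(-42) = -5040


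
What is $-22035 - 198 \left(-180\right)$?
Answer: $13605$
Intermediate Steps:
$-22035 - 198 \left(-180\right) = -22035 - -35640 = -22035 + 35640 = 13605$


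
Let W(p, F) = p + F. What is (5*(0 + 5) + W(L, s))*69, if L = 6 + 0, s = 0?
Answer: 2139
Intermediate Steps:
L = 6
W(p, F) = F + p
(5*(0 + 5) + W(L, s))*69 = (5*(0 + 5) + (0 + 6))*69 = (5*5 + 6)*69 = (25 + 6)*69 = 31*69 = 2139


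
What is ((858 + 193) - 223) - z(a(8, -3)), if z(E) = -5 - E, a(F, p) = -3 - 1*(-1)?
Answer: 831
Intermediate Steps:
a(F, p) = -2 (a(F, p) = -3 + 1 = -2)
((858 + 193) - 223) - z(a(8, -3)) = ((858 + 193) - 223) - (-5 - 1*(-2)) = (1051 - 223) - (-5 + 2) = 828 - 1*(-3) = 828 + 3 = 831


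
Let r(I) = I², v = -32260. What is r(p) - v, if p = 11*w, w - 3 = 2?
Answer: 35285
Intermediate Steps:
w = 5 (w = 3 + 2 = 5)
p = 55 (p = 11*5 = 55)
r(p) - v = 55² - 1*(-32260) = 3025 + 32260 = 35285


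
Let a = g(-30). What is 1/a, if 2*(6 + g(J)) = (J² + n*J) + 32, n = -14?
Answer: 1/670 ≈ 0.0014925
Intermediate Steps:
g(J) = 10 + J²/2 - 7*J (g(J) = -6 + ((J² - 14*J) + 32)/2 = -6 + (32 + J² - 14*J)/2 = -6 + (16 + J²/2 - 7*J) = 10 + J²/2 - 7*J)
a = 670 (a = 10 + (½)*(-30)² - 7*(-30) = 10 + (½)*900 + 210 = 10 + 450 + 210 = 670)
1/a = 1/670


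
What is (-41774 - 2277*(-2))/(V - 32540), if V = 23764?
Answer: 9305/2194 ≈ 4.2411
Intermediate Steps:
(-41774 - 2277*(-2))/(V - 32540) = (-41774 - 2277*(-2))/(23764 - 32540) = (-41774 + 4554)/(-8776) = -37220*(-1/8776) = 9305/2194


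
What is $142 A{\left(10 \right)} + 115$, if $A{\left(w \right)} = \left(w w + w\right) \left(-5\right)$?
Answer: $-77985$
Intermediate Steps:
$A{\left(w \right)} = - 5 w - 5 w^{2}$ ($A{\left(w \right)} = \left(w^{2} + w\right) \left(-5\right) = \left(w + w^{2}\right) \left(-5\right) = - 5 w - 5 w^{2}$)
$142 A{\left(10 \right)} + 115 = 142 \left(\left(-5\right) 10 \left(1 + 10\right)\right) + 115 = 142 \left(\left(-5\right) 10 \cdot 11\right) + 115 = 142 \left(-550\right) + 115 = -78100 + 115 = -77985$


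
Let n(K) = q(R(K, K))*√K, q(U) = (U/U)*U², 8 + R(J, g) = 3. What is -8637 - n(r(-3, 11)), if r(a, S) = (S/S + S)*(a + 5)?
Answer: -8637 - 50*√6 ≈ -8759.5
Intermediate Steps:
R(J, g) = -5 (R(J, g) = -8 + 3 = -5)
q(U) = U² (q(U) = 1*U² = U²)
r(a, S) = (1 + S)*(5 + a)
n(K) = 25*√K (n(K) = (-5)²*√K = 25*√K)
-8637 - n(r(-3, 11)) = -8637 - 25*√(5 - 3 + 5*11 + 11*(-3)) = -8637 - 25*√(5 - 3 + 55 - 33) = -8637 - 25*√24 = -8637 - 25*2*√6 = -8637 - 50*√6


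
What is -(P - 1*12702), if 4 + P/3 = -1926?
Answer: 18492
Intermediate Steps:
P = -5790 (P = -12 + 3*(-1926) = -12 - 5778 = -5790)
-(P - 1*12702) = -(-5790 - 1*12702) = -(-5790 - 12702) = -1*(-18492) = 18492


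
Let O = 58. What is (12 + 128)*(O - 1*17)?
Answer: 5740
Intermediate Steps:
(12 + 128)*(O - 1*17) = (12 + 128)*(58 - 1*17) = 140*(58 - 17) = 140*41 = 5740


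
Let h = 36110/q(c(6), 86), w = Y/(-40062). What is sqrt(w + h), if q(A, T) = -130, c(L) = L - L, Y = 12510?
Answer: 2*I*sqrt(523795252838)/86801 ≈ 16.676*I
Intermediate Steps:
c(L) = 0
w = -2085/6677 (w = 12510/(-40062) = 12510*(-1/40062) = -2085/6677 ≈ -0.31227)
h = -3611/13 (h = 36110/(-130) = 36110*(-1/130) = -3611/13 ≈ -277.77)
sqrt(w + h) = sqrt(-2085/6677 - 3611/13) = sqrt(-24137752/86801) = 2*I*sqrt(523795252838)/86801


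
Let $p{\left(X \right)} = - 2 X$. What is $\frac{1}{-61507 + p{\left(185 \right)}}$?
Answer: $- \frac{1}{61877} \approx -1.6161 \cdot 10^{-5}$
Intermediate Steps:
$\frac{1}{-61507 + p{\left(185 \right)}} = \frac{1}{-61507 - 370} = \frac{1}{-61877} = - \frac{1}{61877}$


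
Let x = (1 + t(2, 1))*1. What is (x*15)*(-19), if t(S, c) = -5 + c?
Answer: 855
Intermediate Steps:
x = -3 (x = (1 + (-5 + 1))*1 = (1 - 4)*1 = -3*1 = -3)
(x*15)*(-19) = -3*15*(-19) = -45*(-19) = 855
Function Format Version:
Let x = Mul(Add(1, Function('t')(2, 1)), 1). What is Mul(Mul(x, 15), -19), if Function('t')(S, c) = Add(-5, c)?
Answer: 855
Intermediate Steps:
x = -3 (x = Mul(Add(1, Add(-5, 1)), 1) = Mul(Add(1, -4), 1) = Mul(-3, 1) = -3)
Mul(Mul(x, 15), -19) = Mul(Mul(-3, 15), -19) = Mul(-45, -19) = 855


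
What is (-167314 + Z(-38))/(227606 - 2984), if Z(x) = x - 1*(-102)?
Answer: -27875/37437 ≈ -0.74458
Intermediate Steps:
Z(x) = 102 + x (Z(x) = x + 102 = 102 + x)
(-167314 + Z(-38))/(227606 - 2984) = (-167314 + (102 - 38))/(227606 - 2984) = (-167314 + 64)/224622 = -167250*1/224622 = -27875/37437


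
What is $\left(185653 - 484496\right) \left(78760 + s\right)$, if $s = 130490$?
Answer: $-62532897750$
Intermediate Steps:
$\left(185653 - 484496\right) \left(78760 + s\right) = \left(185653 - 484496\right) \left(78760 + 130490\right) = \left(-298843\right) 209250 = -62532897750$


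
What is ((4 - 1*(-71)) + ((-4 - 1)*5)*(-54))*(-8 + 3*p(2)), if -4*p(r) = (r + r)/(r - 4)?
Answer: -18525/2 ≈ -9262.5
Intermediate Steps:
p(r) = -r/(2*(-4 + r)) (p(r) = -(r + r)/(4*(r - 4)) = -2*r/(4*(-4 + r)) = -r/(2*(-4 + r)))
((4 - 1*(-71)) + ((-4 - 1)*5)*(-54))*(-8 + 3*p(2)) = ((4 - 1*(-71)) + ((-4 - 1)*5)*(-54))*(-8 + 3*(-1*2/(-8 + 2*2))) = ((4 + 71) - 5*5*(-54))*(-8 + 3*(-1*2/(-8 + 4))) = (75 - 25*(-54))*(-8 + 3*(-1*2/(-4))) = (75 + 1350)*(-8 + 3*(-1*2*(-¼))) = 1425*(-8 + 3*(½)) = 1425*(-8 + 3/2) = 1425*(-13/2) = -18525/2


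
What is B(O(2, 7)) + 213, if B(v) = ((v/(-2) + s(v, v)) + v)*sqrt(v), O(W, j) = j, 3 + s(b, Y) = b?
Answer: 213 + 15*sqrt(7)/2 ≈ 232.84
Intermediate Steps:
s(b, Y) = -3 + b
B(v) = sqrt(v)*(-3 + 3*v/2) (B(v) = ((v/(-2) + (-3 + v)) + v)*sqrt(v) = ((v*(-1/2) + (-3 + v)) + v)*sqrt(v) = ((-v/2 + (-3 + v)) + v)*sqrt(v) = ((-3 + v/2) + v)*sqrt(v) = (-3 + 3*v/2)*sqrt(v) = sqrt(v)*(-3 + 3*v/2))
B(O(2, 7)) + 213 = 3*sqrt(7)*(-2 + 7)/2 + 213 = (3/2)*sqrt(7)*5 + 213 = 15*sqrt(7)/2 + 213 = 213 + 15*sqrt(7)/2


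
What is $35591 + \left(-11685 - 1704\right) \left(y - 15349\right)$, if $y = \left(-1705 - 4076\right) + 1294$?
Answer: $265619795$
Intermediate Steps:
$y = -4487$ ($y = -5781 + 1294 = -4487$)
$35591 + \left(-11685 - 1704\right) \left(y - 15349\right) = 35591 + \left(-11685 - 1704\right) \left(-4487 - 15349\right) = 35591 - -265584204 = 35591 + 265584204 = 265619795$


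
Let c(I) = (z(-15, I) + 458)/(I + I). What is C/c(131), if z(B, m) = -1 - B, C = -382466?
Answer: -25051523/118 ≈ -2.1230e+5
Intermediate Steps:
c(I) = 236/I (c(I) = ((-1 - 1*(-15)) + 458)/(I + I) = ((-1 + 15) + 458)/((2*I)) = (14 + 458)*(1/(2*I)) = 472*(1/(2*I)) = 236/I)
C/c(131) = -382466/(236/131) = -382466/(236*(1/131)) = -382466/236/131 = -382466*131/236 = -25051523/118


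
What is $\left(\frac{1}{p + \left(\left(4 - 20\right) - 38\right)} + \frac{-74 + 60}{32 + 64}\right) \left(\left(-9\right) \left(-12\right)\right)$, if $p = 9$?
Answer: $- \frac{363}{20} \approx -18.15$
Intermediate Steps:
$\left(\frac{1}{p + \left(\left(4 - 20\right) - 38\right)} + \frac{-74 + 60}{32 + 64}\right) \left(\left(-9\right) \left(-12\right)\right) = \left(\frac{1}{9 + \left(\left(4 - 20\right) - 38\right)} + \frac{-74 + 60}{32 + 64}\right) \left(\left(-9\right) \left(-12\right)\right) = \left(\frac{1}{9 - 54} - \frac{14}{96}\right) 108 = \left(\frac{1}{9 - 54} - \frac{7}{48}\right) 108 = \left(\frac{1}{-45} - \frac{7}{48}\right) 108 = \left(- \frac{1}{45} - \frac{7}{48}\right) 108 = \left(- \frac{121}{720}\right) 108 = - \frac{363}{20}$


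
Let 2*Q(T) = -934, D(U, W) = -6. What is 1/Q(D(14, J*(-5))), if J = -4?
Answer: -1/467 ≈ -0.0021413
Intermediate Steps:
Q(T) = -467 (Q(T) = (½)*(-934) = -467)
1/Q(D(14, J*(-5))) = 1/(-467) = -1/467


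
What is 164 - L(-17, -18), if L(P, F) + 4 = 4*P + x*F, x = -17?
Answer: -70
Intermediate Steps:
L(P, F) = -4 - 17*F + 4*P (L(P, F) = -4 + (4*P - 17*F) = -4 + (-17*F + 4*P) = -4 - 17*F + 4*P)
164 - L(-17, -18) = 164 - (-4 - 17*(-18) + 4*(-17)) = 164 - (-4 + 306 - 68) = 164 - 1*234 = 164 - 234 = -70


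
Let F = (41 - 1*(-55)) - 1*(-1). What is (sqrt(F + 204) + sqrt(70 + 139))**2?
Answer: 510 + 2*sqrt(62909) ≈ 1011.6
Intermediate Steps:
F = 97 (F = (41 + 55) + 1 = 96 + 1 = 97)
(sqrt(F + 204) + sqrt(70 + 139))**2 = (sqrt(97 + 204) + sqrt(70 + 139))**2 = (sqrt(301) + sqrt(209))**2 = (sqrt(209) + sqrt(301))**2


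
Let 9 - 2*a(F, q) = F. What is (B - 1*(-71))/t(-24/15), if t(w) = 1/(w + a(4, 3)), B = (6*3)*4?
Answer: 1287/10 ≈ 128.70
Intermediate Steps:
a(F, q) = 9/2 - F/2
B = 72 (B = 18*4 = 72)
t(w) = 1/(5/2 + w) (t(w) = 1/(w + (9/2 - ½*4)) = 1/(w + (9/2 - 2)) = 1/(w + 5/2) = 1/(5/2 + w))
(B - 1*(-71))/t(-24/15) = (72 - 1*(-71))/((2/(5 + 2*(-24/15)))) = (72 + 71)/((2/(5 + 2*(-24*1/15)))) = 143/((2/(5 + 2*(-8/5)))) = 143/((2/(5 - 16/5))) = 143/((2/(9/5))) = 143/((2*(5/9))) = 143/(10/9) = 143*(9/10) = 1287/10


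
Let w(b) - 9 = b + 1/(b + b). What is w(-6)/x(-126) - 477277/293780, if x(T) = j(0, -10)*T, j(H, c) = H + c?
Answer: -51472471/31728240 ≈ -1.6223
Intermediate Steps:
x(T) = -10*T (x(T) = (0 - 10)*T = -10*T)
w(b) = 9 + b + 1/(2*b) (w(b) = 9 + (b + 1/(b + b)) = 9 + (b + 1/(2*b)) = 9 + b + 1/(2*b))
w(-6)/x(-126) - 477277/293780 = (9 - 6 + (½)/(-6))/((-10*(-126))) - 477277/293780 = (9 - 6 + (½)*(-⅙))/1260 - 477277*1/293780 = (9 - 6 - 1/12)*(1/1260) - 477277/293780 = (35/12)*(1/1260) - 477277/293780 = 1/432 - 477277/293780 = -51472471/31728240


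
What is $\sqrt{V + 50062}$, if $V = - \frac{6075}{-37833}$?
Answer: $\frac{\sqrt{7961751901177}}{12611} \approx 223.75$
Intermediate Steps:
$V = \frac{2025}{12611}$ ($V = \left(-6075\right) \left(- \frac{1}{37833}\right) = \frac{2025}{12611} \approx 0.16057$)
$\sqrt{V + 50062} = \sqrt{\frac{2025}{12611} + 50062} = \sqrt{\frac{631333907}{12611}} = \frac{\sqrt{7961751901177}}{12611}$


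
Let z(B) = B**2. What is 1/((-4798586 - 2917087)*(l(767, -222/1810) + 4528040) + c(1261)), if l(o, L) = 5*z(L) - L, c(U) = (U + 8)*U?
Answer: -163805/5722834956374708631 ≈ -2.8623e-14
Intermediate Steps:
c(U) = U*(8 + U) (c(U) = (8 + U)*U = U*(8 + U))
l(o, L) = -L + 5*L**2 (l(o, L) = 5*L**2 - L = -L + 5*L**2)
1/((-4798586 - 2917087)*(l(767, -222/1810) + 4528040) + c(1261)) = 1/((-4798586 - 2917087)*((-222/1810)*(-1 + 5*(-222/1810)) + 4528040) + 1261*(8 + 1261)) = 1/(-7715673*((-222*1/1810)*(-1 + 5*(-222*1/1810)) + 4528040) + 1261*1269) = 1/(-7715673*(-111*(-1 + 5*(-111/905))/905 + 4528040) + 1600209) = 1/(-7715673*(-111*(-1 - 111/181)/905 + 4528040) + 1600209) = 1/(-7715673*(-111/905*(-292/181) + 4528040) + 1600209) = 1/(-7715673*(32412/163805 + 4528040) + 1600209) = 1/(-7715673*741715624612/163805 + 1600209) = 1/(-5722835218496943876/163805 + 1600209) = 1/(-5722834956374708631/163805) = -163805/5722834956374708631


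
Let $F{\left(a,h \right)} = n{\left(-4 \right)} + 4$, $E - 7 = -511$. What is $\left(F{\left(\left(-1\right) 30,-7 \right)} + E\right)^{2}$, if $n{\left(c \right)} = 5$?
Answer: $245025$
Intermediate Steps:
$E = -504$ ($E = 7 - 511 = -504$)
$F{\left(a,h \right)} = 9$ ($F{\left(a,h \right)} = 5 + 4 = 9$)
$\left(F{\left(\left(-1\right) 30,-7 \right)} + E\right)^{2} = \left(9 - 504\right)^{2} = \left(-495\right)^{2} = 245025$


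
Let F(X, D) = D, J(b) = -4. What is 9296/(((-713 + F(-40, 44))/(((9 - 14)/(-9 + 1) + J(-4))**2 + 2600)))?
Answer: -97101949/2676 ≈ -36286.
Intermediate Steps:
9296/(((-713 + F(-40, 44))/(((9 - 14)/(-9 + 1) + J(-4))**2 + 2600))) = 9296/(((-713 + 44)/(((9 - 14)/(-9 + 1) - 4)**2 + 2600))) = 9296/((-669/((-5/(-8) - 4)**2 + 2600))) = 9296/((-669/((-5*(-1/8) - 4)**2 + 2600))) = 9296/((-669/((5/8 - 4)**2 + 2600))) = 9296/((-669/((-27/8)**2 + 2600))) = 9296/((-669/(729/64 + 2600))) = 9296/((-669/167129/64)) = 9296/((-669*64/167129)) = 9296/(-42816/167129) = 9296*(-167129/42816) = -97101949/2676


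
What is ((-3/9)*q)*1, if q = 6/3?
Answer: -⅔ ≈ -0.66667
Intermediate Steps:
q = 2 (q = 6*(⅓) = 2)
((-3/9)*q)*1 = (-3/9*2)*1 = (-3*⅑*2)*1 = -⅓*2*1 = -⅔*1 = -⅔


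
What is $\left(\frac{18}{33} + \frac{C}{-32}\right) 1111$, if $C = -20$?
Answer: $\frac{10403}{8} \approx 1300.4$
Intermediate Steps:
$\left(\frac{18}{33} + \frac{C}{-32}\right) 1111 = \left(\frac{18}{33} - \frac{20}{-32}\right) 1111 = \left(18 \cdot \frac{1}{33} - - \frac{5}{8}\right) 1111 = \left(\frac{6}{11} + \frac{5}{8}\right) 1111 = \frac{103}{88} \cdot 1111 = \frac{10403}{8}$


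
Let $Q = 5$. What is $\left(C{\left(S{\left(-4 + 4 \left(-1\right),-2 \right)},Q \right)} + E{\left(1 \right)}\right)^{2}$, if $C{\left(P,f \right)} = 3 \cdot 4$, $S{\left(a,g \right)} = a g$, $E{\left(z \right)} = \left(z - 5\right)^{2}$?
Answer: $784$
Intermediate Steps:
$E{\left(z \right)} = \left(-5 + z\right)^{2}$
$C{\left(P,f \right)} = 12$
$\left(C{\left(S{\left(-4 + 4 \left(-1\right),-2 \right)},Q \right)} + E{\left(1 \right)}\right)^{2} = \left(12 + \left(-5 + 1\right)^{2}\right)^{2} = \left(12 + \left(-4\right)^{2}\right)^{2} = \left(12 + 16\right)^{2} = 28^{2} = 784$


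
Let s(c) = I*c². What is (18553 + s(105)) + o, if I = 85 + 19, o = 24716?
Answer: 1189869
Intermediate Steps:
I = 104
s(c) = 104*c²
(18553 + s(105)) + o = (18553 + 104*105²) + 24716 = (18553 + 104*11025) + 24716 = (18553 + 1146600) + 24716 = 1165153 + 24716 = 1189869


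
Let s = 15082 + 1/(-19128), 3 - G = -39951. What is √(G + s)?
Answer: √5034148198674/9564 ≈ 234.60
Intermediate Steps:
G = 39954 (G = 3 - 1*(-39951) = 3 + 39951 = 39954)
s = 288488495/19128 (s = 15082 - 1/19128 = 288488495/19128 ≈ 15082.)
√(G + s) = √(39954 + 288488495/19128) = √(1052728607/19128) = √5034148198674/9564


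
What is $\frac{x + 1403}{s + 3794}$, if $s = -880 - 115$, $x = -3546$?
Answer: $- \frac{2143}{2799} \approx -0.76563$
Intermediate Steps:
$s = -995$ ($s = -880 - 115 = -995$)
$\frac{x + 1403}{s + 3794} = \frac{-3546 + 1403}{-995 + 3794} = - \frac{2143}{2799}$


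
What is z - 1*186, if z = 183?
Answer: -3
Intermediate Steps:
z - 1*186 = 183 - 1*186 = 183 - 186 = -3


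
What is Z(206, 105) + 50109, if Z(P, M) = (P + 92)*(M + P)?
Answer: 142787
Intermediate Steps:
Z(P, M) = (92 + P)*(M + P)
Z(206, 105) + 50109 = (206**2 + 92*105 + 92*206 + 105*206) + 50109 = (42436 + 9660 + 18952 + 21630) + 50109 = 92678 + 50109 = 142787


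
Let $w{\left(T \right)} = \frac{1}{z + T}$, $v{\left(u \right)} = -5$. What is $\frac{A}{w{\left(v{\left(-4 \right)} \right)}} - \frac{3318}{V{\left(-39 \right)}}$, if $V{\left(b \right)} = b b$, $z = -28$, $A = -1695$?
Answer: $\frac{28357939}{507} \approx 55933.0$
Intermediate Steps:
$V{\left(b \right)} = b^{2}$
$w{\left(T \right)} = \frac{1}{-28 + T}$
$\frac{A}{w{\left(v{\left(-4 \right)} \right)}} - \frac{3318}{V{\left(-39 \right)}} = - \frac{1695}{\frac{1}{-28 - 5}} - \frac{3318}{\left(-39\right)^{2}} = - \frac{1695}{\frac{1}{-33}} - \frac{3318}{1521} = - \frac{1695}{- \frac{1}{33}} - \frac{1106}{507} = \left(-1695\right) \left(-33\right) - \frac{1106}{507} = 55935 - \frac{1106}{507} = \frac{28357939}{507}$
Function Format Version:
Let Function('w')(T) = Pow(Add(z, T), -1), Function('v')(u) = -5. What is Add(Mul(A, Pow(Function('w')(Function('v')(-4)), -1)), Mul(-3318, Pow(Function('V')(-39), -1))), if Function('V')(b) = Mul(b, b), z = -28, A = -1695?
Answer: Rational(28357939, 507) ≈ 55933.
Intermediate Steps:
Function('V')(b) = Pow(b, 2)
Function('w')(T) = Pow(Add(-28, T), -1)
Add(Mul(A, Pow(Function('w')(Function('v')(-4)), -1)), Mul(-3318, Pow(Function('V')(-39), -1))) = Add(Mul(-1695, Pow(Pow(Add(-28, -5), -1), -1)), Mul(-3318, Pow(Pow(-39, 2), -1))) = Add(Mul(-1695, Pow(Pow(-33, -1), -1)), Mul(-3318, Pow(1521, -1))) = Add(Mul(-1695, Pow(Rational(-1, 33), -1)), Mul(-3318, Rational(1, 1521))) = Add(Mul(-1695, -33), Rational(-1106, 507)) = Add(55935, Rational(-1106, 507)) = Rational(28357939, 507)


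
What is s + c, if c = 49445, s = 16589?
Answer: 66034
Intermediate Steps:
s + c = 16589 + 49445 = 66034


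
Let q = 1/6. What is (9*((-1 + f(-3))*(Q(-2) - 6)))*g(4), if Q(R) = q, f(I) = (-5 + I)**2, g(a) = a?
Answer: -13230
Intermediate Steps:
q = 1/6 ≈ 0.16667
Q(R) = 1/6
(9*((-1 + f(-3))*(Q(-2) - 6)))*g(4) = (9*((-1 + (-5 - 3)**2)*(1/6 - 6)))*4 = (9*((-1 + (-8)**2)*(-35/6)))*4 = (9*((-1 + 64)*(-35/6)))*4 = (9*(63*(-35/6)))*4 = (9*(-735/2))*4 = -6615/2*4 = -13230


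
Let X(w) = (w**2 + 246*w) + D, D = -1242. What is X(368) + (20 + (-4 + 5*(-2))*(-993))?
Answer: 238632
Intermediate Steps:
X(w) = -1242 + w**2 + 246*w (X(w) = (w**2 + 246*w) - 1242 = -1242 + w**2 + 246*w)
X(368) + (20 + (-4 + 5*(-2))*(-993)) = (-1242 + 368**2 + 246*368) + (20 + (-4 + 5*(-2))*(-993)) = (-1242 + 135424 + 90528) + (20 + (-4 - 10)*(-993)) = 224710 + (20 - 14*(-993)) = 224710 + (20 + 13902) = 224710 + 13922 = 238632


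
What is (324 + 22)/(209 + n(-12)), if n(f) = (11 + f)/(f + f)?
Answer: 48/29 ≈ 1.6552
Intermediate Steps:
n(f) = (11 + f)/(2*f) (n(f) = (11 + f)/((2*f)) = (11 + f)*(1/(2*f)) = (11 + f)/(2*f))
(324 + 22)/(209 + n(-12)) = (324 + 22)/(209 + (1/2)*(11 - 12)/(-12)) = 346/(209 + (1/2)*(-1/12)*(-1)) = 346/(209 + 1/24) = 346/(5017/24) = 346*(24/5017) = 48/29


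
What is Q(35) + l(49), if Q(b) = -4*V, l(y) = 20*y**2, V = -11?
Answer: 48064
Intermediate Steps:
Q(b) = 44 (Q(b) = -4*(-11) = 44)
Q(35) + l(49) = 44 + 20*49**2 = 44 + 20*2401 = 44 + 48020 = 48064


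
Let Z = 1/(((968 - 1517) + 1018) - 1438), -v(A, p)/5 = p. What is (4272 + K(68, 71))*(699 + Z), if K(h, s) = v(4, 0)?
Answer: 964517920/323 ≈ 2.9861e+6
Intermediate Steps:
v(A, p) = -5*p
K(h, s) = 0 (K(h, s) = -5*0 = 0)
Z = -1/969 (Z = 1/((-549 + 1018) - 1438) = 1/(469 - 1438) = 1/(-969) = -1/969 ≈ -0.0010320)
(4272 + K(68, 71))*(699 + Z) = (4272 + 0)*(699 - 1/969) = 4272*(677330/969) = 964517920/323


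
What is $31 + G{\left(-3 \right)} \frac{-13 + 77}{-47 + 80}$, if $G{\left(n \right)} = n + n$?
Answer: $\frac{213}{11} \approx 19.364$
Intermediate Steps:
$G{\left(n \right)} = 2 n$
$31 + G{\left(-3 \right)} \frac{-13 + 77}{-47 + 80} = 31 + 2 \left(-3\right) \frac{-13 + 77}{-47 + 80} = 31 - 6 \cdot \frac{64}{33} = 31 - 6 \cdot 64 \cdot \frac{1}{33} = 31 - \frac{128}{11} = \frac{213}{11}$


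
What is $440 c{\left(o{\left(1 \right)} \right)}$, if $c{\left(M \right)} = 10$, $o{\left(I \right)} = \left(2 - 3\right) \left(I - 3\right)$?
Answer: $4400$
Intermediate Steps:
$o{\left(I \right)} = 3 - I$ ($o{\left(I \right)} = - (-3 + I) = 3 - I$)
$440 c{\left(o{\left(1 \right)} \right)} = 440 \cdot 10 = 4400$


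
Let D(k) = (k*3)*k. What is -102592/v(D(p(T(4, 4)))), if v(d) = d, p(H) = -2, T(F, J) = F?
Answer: -25648/3 ≈ -8549.3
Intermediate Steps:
D(k) = 3*k² (D(k) = (3*k)*k = 3*k²)
-102592/v(D(p(T(4, 4)))) = -102592/(3*(-2)²) = -102592/(3*4) = -102592/12 = -102592*1/12 = -25648/3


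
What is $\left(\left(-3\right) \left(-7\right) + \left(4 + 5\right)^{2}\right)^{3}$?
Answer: $1061208$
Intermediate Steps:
$\left(\left(-3\right) \left(-7\right) + \left(4 + 5\right)^{2}\right)^{3} = \left(21 + 9^{2}\right)^{3} = \left(21 + 81\right)^{3} = 102^{3} = 1061208$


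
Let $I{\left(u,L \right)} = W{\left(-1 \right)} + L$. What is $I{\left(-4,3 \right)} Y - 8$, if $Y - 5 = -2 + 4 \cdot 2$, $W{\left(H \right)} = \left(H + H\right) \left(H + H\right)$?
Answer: $69$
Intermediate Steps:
$W{\left(H \right)} = 4 H^{2}$ ($W{\left(H \right)} = 2 H 2 H = 4 H^{2}$)
$I{\left(u,L \right)} = 4 + L$ ($I{\left(u,L \right)} = 4 \left(-1\right)^{2} + L = 4 \cdot 1 + L = 4 + L$)
$Y = 11$ ($Y = 5 + \left(-2 + 4 \cdot 2\right) = 5 + \left(-2 + 8\right) = 5 + 6 = 11$)
$I{\left(-4,3 \right)} Y - 8 = \left(4 + 3\right) 11 - 8 = 7 \cdot 11 - 8 = 77 - 8 = 69$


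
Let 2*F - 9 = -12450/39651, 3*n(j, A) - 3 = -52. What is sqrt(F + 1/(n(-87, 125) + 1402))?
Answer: sqrt(52450342946999474)/109886138 ≈ 2.0842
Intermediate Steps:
n(j, A) = -49/3 (n(j, A) = 1 + (1/3)*(-52) = 1 - 52/3 = -49/3)
F = 114803/26434 (F = 9/2 + (-12450/39651)/2 = 9/2 + (-12450*1/39651)/2 = 9/2 + (1/2)*(-4150/13217) = 9/2 - 2075/13217 = 114803/26434 ≈ 4.3430)
sqrt(F + 1/(n(-87, 125) + 1402)) = sqrt(114803/26434 + 1/(-49/3 + 1402)) = sqrt(114803/26434 + 1/(4157/3)) = sqrt(114803/26434 + 3/4157) = sqrt(477315373/109886138) = sqrt(52450342946999474)/109886138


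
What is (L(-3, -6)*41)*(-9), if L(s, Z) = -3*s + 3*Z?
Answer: 3321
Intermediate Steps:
(L(-3, -6)*41)*(-9) = ((-3*(-3) + 3*(-6))*41)*(-9) = ((9 - 18)*41)*(-9) = -9*41*(-9) = -369*(-9) = 3321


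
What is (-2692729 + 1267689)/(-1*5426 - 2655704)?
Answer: 142504/266113 ≈ 0.53550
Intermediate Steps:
(-2692729 + 1267689)/(-1*5426 - 2655704) = -1425040/(-5426 - 2655704) = -1425040/(-2661130) = -1425040*(-1/2661130) = 142504/266113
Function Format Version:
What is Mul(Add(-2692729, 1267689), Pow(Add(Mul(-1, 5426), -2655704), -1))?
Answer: Rational(142504, 266113) ≈ 0.53550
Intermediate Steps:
Mul(Add(-2692729, 1267689), Pow(Add(Mul(-1, 5426), -2655704), -1)) = Mul(-1425040, Pow(Add(-5426, -2655704), -1)) = Mul(-1425040, Pow(-2661130, -1)) = Mul(-1425040, Rational(-1, 2661130)) = Rational(142504, 266113)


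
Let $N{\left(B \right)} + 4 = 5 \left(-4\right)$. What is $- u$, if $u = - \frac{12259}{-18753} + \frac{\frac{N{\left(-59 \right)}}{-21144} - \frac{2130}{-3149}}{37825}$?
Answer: $- \frac{27371373627146}{41869753245075} \approx -0.65373$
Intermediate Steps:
$N{\left(B \right)} = -24$ ($N{\left(B \right)} = -4 + 5 \left(-4\right) = -4 - 20 = -24$)
$u = \frac{27371373627146}{41869753245075}$ ($u = - \frac{12259}{-18753} + \frac{- \frac{24}{-21144} - \frac{2130}{-3149}}{37825} = \left(-12259\right) \left(- \frac{1}{18753}\right) + \left(\left(-24\right) \left(- \frac{1}{21144}\right) - - \frac{2130}{3149}\right) \frac{1}{37825} = \frac{12259}{18753} + \left(\frac{1}{881} + \frac{2130}{3149}\right) \frac{1}{37825} = \frac{12259}{18753} + \frac{1879679}{2774269} \cdot \frac{1}{37825} = \frac{12259}{18753} + \frac{1879679}{104936724925} = \frac{27371373627146}{41869753245075} \approx 0.65373$)
$- u = \left(-1\right) \frac{27371373627146}{41869753245075} = - \frac{27371373627146}{41869753245075}$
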